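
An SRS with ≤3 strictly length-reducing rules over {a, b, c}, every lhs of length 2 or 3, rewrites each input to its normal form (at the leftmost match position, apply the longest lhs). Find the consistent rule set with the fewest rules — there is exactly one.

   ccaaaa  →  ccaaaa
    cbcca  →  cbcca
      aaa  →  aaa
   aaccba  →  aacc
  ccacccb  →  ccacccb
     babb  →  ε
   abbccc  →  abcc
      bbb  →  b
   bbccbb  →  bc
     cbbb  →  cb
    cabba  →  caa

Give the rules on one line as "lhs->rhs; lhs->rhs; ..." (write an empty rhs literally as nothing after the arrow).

ba->; bb->; bbc->b

  | ccaaaa
  | cbcca
  | aaa
  | aaccba => aacc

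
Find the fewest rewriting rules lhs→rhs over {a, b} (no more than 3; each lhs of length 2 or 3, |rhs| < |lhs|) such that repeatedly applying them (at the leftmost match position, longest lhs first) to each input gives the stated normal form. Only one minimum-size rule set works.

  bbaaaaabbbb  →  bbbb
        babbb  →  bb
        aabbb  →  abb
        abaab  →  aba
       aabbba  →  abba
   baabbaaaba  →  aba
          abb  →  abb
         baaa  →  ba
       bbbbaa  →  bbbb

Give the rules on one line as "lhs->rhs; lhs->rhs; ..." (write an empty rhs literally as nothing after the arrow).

aa->; aab->a; bab->

  | bbaaaaabbbb => bbaaabbbb => bbabbbb => bbbb
  | babbb => bb
  | aabbb => abb
  | abaab => aba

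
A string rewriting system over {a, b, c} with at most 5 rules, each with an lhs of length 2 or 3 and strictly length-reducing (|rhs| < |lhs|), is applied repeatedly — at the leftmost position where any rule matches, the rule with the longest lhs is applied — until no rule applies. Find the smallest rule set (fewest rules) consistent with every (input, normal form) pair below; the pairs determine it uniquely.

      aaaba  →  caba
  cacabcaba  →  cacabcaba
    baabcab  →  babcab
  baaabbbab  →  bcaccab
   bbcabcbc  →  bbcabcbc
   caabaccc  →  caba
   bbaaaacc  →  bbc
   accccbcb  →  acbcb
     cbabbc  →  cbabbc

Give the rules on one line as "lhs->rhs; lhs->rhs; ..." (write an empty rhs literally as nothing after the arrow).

aa->c; aab->ab; bbb->cc; ccc->

  | aaaba => caba
  | cacabcaba
  | baabcab => babcab
  | baaabbbab => bcabbbab => bcaccab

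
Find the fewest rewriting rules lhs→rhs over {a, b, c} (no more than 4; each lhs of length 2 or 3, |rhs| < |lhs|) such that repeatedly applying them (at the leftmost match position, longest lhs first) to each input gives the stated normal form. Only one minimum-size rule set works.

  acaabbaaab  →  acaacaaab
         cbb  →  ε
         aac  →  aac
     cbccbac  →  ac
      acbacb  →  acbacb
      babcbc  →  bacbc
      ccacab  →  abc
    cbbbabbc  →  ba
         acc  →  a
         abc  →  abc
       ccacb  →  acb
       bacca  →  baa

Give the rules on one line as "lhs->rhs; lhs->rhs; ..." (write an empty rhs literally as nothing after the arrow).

bb->c; bcb->cb; cab->bc; cc->

  | acaabbaaab => acaacaaab
  | cbb => cc => ε
  | aac
  | cbccbac => cbbac => ccac => ac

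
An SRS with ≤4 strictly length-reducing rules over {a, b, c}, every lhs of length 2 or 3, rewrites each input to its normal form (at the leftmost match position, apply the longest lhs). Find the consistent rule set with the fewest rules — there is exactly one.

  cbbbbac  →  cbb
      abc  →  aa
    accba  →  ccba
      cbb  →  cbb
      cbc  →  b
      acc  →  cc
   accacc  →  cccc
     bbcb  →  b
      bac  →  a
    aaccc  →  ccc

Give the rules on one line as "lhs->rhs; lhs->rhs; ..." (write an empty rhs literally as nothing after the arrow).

ac->c; bbc->; bc->a; cbc->b

  | cbbbbac => cbbbbc => cbb
  | abc => aa
  | accba => ccba
  | cbb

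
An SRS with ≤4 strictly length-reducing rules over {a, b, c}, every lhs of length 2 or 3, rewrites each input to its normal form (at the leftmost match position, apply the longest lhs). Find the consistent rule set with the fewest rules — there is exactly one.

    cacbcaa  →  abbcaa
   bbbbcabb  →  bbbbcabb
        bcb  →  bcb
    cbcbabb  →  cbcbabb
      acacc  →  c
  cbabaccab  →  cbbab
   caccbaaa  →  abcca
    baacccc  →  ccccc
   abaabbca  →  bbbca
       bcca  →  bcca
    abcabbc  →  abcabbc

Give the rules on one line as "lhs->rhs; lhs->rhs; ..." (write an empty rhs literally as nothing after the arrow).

  | cacbcaa => abbcaa
  | bbbbcabb
  | bcb
  | cbcbabb

ac->b; acc->aa; baa->c; cac->ab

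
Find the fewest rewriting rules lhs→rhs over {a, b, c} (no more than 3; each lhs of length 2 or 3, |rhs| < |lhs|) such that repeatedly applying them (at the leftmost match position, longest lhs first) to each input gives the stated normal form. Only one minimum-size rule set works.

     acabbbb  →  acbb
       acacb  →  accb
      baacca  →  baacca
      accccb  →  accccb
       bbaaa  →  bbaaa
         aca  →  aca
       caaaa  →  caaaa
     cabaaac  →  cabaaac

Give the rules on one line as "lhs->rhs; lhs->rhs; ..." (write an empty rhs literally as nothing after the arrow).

abb->; cac->cc

  | acabbbb => acbb
  | acacb => accb
  | baacca
  | accccb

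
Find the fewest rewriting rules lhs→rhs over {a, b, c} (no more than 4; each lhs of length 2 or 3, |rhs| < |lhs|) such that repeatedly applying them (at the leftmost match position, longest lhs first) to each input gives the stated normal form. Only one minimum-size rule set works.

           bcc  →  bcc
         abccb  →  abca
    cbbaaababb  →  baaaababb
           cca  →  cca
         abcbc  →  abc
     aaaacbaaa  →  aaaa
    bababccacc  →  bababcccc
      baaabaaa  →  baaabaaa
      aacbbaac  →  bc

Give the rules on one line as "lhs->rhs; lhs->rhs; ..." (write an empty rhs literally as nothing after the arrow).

  | bcc
  | abccb => abca
  | cbbaaababb => baaaababb
  | cca

ac->c; cb->a; cbb->ba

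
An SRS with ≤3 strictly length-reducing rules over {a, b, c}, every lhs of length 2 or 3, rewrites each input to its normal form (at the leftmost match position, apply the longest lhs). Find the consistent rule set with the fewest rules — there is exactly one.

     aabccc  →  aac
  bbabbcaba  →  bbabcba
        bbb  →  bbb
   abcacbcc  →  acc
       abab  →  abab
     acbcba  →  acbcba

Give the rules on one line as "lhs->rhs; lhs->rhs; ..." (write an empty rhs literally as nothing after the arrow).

bca->c; bcc->

  | aabccc => aac
  | bbabbcaba => bbabcba
  | bbb
  | abcacbcc => accbcc => acc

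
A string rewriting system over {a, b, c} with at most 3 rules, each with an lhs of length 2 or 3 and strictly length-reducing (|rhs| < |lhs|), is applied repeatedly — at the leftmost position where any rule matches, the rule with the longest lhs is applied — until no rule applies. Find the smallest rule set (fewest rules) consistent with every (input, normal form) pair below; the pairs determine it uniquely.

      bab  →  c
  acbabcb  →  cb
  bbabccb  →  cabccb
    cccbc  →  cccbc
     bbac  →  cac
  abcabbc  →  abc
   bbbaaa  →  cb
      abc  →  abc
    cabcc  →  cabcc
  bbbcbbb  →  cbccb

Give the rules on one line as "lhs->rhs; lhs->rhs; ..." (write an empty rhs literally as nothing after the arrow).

acc->; ba->b; bb->c

  | bab => bb => c
  | acbabcb => acbbcb => acccb => cb
  | bbabccb => cabccb
  | cccbc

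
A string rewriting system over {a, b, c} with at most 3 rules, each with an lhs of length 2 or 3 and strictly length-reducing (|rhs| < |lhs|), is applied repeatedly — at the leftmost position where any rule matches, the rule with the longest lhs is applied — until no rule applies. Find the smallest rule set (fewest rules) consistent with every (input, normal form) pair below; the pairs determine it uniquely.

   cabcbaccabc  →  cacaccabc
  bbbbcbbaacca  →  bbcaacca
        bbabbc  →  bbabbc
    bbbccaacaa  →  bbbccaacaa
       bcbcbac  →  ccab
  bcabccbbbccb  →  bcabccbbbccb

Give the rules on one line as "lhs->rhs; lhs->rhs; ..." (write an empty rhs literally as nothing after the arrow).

bac->ab; bcb->c

  | cabcbaccabc => cacaccabc
  | bbbbcbbaacca => bbbcbaacca => bbcaacca
  | bbabbc
  | bbbccaacaa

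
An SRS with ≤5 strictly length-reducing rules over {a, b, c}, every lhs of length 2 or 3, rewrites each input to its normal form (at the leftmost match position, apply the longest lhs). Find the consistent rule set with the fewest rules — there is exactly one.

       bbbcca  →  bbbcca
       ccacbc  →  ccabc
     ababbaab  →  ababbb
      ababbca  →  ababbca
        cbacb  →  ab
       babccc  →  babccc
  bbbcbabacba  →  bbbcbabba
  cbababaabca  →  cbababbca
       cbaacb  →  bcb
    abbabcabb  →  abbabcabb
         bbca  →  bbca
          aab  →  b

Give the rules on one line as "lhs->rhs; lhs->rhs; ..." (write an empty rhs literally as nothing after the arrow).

  | bbbcca
  | ccacbc => ccabc
  | ababbaab => ababbb
  | ababbca

aa->; bac->b; cbb->ab; cbc->bc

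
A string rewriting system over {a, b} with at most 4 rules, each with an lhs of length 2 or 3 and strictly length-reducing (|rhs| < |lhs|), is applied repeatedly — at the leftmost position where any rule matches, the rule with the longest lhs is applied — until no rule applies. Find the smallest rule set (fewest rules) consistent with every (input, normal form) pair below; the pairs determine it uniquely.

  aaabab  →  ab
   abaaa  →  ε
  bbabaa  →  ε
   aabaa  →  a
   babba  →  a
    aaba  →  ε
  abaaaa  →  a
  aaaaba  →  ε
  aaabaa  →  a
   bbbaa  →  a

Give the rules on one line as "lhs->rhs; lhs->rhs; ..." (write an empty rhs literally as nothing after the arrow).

aa->; aab->ab; ba->a; bba->

  | aaabab => abab => aab => ab
  | abaaa => aaaa => aa => ε
  | bbabaa => baa => aa => ε
  | aabaa => abaa => aaa => a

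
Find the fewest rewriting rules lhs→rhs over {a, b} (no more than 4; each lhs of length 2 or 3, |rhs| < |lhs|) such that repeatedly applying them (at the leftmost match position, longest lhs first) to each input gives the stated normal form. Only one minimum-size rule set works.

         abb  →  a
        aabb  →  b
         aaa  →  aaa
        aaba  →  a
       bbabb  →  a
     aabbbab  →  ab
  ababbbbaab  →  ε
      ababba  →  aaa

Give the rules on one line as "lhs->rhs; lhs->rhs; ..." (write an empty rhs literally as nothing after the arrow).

aab->; ba->b; bb->; bbb->a

  | abb => a
  | aabb => b
  | aaa
  | aaba => a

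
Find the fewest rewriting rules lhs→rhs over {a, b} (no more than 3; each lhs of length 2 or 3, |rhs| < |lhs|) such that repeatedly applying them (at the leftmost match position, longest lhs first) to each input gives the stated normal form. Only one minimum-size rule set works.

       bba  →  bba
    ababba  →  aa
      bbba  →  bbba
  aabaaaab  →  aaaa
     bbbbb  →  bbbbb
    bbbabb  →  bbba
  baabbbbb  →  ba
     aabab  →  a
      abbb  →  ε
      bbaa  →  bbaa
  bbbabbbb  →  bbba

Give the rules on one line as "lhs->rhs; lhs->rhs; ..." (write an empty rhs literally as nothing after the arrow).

ab->; abb->a

  | bba
  | ababba => abba => aa
  | bbba
  | aabaaaab => aaaaab => aaaa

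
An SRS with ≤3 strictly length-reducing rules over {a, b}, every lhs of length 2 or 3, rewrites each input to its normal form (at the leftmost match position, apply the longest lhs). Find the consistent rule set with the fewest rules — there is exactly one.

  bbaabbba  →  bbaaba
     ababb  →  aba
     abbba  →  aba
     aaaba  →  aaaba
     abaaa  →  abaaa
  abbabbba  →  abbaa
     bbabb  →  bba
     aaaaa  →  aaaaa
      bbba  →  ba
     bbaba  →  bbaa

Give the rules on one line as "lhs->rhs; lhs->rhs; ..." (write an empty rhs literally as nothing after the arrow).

bab->ba; bbb->b

  | bbaabbba => bbaaba
  | ababb => abab => aba
  | abbba => aba
  | aaaba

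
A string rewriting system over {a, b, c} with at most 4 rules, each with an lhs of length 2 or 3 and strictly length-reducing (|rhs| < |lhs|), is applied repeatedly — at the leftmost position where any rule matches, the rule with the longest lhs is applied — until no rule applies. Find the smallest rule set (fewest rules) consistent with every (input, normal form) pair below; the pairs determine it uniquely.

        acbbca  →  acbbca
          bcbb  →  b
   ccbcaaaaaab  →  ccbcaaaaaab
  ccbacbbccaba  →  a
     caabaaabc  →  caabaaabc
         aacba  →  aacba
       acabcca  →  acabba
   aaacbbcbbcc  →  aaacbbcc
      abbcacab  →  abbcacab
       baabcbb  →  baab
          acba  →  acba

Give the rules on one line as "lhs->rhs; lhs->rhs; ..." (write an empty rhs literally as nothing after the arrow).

  | acbbca
  | bcbb => b
  | ccbcaaaaaab
  | ccbacbbccaba => ccbacbbbaba => ccbaccaba => ccbababa => ccaba => baba => a

bab->; bbb->c; bcb->; cca->ba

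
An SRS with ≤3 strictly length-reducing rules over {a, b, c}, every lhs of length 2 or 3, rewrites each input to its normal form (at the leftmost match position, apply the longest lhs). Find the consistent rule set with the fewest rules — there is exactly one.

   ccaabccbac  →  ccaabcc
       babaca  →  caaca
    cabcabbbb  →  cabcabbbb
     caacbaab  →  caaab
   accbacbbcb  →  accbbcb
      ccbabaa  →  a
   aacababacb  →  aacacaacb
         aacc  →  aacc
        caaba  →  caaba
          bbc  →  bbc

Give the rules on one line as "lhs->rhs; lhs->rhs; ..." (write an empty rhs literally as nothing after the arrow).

bab->ca; cba->

  | ccaabccbac => ccaabcc
  | babaca => caaca
  | cabcabbbb
  | caacbaab => caaab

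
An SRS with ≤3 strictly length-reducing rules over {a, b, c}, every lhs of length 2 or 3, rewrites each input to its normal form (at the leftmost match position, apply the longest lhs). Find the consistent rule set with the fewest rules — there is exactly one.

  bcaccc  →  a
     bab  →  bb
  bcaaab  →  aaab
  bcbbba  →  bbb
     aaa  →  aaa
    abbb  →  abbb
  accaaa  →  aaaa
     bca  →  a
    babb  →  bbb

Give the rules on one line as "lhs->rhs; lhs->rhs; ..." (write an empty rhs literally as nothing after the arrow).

  | bcaccc => accc => acc => ac => a
  | bab => bb
  | bcaaab => aaab
  | bcbbba => bbba => bbb

ac->a; ba->b; bc->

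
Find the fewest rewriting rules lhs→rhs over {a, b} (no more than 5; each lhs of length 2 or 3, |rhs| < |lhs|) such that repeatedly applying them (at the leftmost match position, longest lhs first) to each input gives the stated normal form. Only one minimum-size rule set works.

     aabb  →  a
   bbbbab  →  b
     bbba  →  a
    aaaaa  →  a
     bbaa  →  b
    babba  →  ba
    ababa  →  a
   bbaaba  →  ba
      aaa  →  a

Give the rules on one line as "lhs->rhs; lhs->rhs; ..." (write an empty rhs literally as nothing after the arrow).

  | aabb => bb => a
  | bbbbab => abbab => bab => b
  | bbba => aba => a
  | aaaaa => aaa => a

aa->; ab->; bb->a; bba->ba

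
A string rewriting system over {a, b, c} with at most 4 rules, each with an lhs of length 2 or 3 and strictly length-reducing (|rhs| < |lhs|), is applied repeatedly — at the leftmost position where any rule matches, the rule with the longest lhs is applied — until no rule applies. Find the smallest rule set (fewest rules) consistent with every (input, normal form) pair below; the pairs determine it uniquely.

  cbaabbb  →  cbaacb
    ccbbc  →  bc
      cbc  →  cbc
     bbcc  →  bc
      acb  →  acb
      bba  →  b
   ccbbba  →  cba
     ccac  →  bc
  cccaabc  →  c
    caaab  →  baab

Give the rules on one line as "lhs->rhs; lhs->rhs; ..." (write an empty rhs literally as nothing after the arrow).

  | cbaabbb => cbaacb
  | ccbbc => cbbc => ccc => bc
  | cbc
  | bbcc => ccc => bc

bb->c; ca->b; cc->c; ccc->bc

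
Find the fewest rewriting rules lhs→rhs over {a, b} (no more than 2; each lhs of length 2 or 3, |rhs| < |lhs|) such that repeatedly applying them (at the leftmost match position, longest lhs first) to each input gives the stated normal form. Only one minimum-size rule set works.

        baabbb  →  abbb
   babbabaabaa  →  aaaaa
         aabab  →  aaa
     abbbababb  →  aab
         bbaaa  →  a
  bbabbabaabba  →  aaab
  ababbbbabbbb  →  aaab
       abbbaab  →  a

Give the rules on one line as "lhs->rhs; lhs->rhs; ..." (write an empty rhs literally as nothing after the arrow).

ba->; bab->a

  | baabbb => abbb
  | babbabaabaa => ababaabaa => aaaabaa => aaaaa
  | aabab => aaa
  | abbbababb => abbaabb => ababb => aab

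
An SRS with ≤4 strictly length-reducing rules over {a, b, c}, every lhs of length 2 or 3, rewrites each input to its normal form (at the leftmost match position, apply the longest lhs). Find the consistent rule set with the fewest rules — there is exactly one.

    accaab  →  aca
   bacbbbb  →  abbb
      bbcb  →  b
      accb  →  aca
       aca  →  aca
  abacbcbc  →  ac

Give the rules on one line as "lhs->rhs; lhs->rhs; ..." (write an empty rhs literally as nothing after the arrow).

aa->; ba->; cb->a

  | accaab => accb => aca
  | bacbbbb => cbbbb => abbb
  | bbcb => bba => b
  | accb => aca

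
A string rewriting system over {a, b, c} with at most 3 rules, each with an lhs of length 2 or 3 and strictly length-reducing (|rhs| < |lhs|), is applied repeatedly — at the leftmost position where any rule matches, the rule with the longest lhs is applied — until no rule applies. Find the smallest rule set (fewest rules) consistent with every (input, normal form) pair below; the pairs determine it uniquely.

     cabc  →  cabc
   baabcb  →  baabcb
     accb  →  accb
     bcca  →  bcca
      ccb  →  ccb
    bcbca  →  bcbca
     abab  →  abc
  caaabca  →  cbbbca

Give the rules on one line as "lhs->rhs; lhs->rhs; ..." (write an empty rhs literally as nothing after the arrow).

  | cabc
  | baabcb
  | accb
  | bcca

aaa->bb; bab->bc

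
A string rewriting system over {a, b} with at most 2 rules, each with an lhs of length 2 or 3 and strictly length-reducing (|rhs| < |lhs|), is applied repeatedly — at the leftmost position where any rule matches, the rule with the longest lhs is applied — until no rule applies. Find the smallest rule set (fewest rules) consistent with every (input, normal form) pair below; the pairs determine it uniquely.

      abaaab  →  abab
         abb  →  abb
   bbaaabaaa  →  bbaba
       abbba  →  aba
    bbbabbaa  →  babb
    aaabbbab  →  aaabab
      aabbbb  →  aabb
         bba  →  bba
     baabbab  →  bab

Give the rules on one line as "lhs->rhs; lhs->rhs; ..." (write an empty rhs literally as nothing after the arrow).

  | abaaab => abab
  | abb
  | bbaaabaaa => bbabaaa => bbaba
  | abbba => aba

baa->b; bbb->b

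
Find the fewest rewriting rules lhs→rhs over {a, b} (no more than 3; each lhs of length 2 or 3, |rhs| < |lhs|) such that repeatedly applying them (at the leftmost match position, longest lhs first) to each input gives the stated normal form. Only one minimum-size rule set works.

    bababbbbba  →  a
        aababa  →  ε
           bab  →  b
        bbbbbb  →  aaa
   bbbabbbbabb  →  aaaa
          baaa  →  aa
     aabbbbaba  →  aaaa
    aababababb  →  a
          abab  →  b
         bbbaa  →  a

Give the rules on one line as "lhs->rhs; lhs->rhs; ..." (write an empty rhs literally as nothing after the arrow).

  | bababbbbba => babbbbba => bbbbba => abbba => aaba => a
  | aababa => aba => ε
  | bab => b
  | bbbbbb => abbbb => aabb => aaa

aba->; ba->; bb->a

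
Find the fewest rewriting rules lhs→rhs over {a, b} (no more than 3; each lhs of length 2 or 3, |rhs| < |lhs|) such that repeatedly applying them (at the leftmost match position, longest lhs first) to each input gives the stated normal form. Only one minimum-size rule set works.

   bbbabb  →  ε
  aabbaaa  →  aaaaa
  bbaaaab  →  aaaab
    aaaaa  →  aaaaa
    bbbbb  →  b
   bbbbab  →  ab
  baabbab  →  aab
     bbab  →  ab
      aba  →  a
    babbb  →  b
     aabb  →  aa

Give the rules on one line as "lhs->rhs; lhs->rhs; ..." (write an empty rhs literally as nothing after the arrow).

  | bbbabb => babb => bb => ε
  | aabbaaa => aaaaa
  | bbaaaab => aaaab
  | aaaaa

ba->; bb->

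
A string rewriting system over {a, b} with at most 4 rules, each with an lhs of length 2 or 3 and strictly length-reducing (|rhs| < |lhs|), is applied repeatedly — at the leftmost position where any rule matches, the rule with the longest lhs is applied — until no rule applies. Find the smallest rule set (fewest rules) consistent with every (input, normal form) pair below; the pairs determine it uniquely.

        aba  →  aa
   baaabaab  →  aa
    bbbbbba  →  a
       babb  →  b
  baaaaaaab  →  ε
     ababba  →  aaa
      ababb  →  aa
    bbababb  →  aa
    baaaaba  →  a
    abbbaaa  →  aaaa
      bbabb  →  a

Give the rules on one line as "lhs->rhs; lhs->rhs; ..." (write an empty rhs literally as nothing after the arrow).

ab->a; ba->b; bb->

  | aba => aa
  | baaabaab => baabaab => babaab => bbaab => aab => aa
  | bbbbbba => bbbba => bba => a
  | babb => bbb => b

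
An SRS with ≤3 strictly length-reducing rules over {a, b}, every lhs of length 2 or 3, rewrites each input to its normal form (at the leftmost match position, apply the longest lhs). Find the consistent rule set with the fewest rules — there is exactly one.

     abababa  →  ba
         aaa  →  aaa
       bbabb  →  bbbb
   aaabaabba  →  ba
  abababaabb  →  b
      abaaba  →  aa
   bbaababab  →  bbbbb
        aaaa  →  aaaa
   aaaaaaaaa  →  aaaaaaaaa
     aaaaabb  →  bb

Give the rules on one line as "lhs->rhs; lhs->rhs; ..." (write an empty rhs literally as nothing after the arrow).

ab->b; bab->a; bba->bb

  | abababa => bababa => aaba => aba => ba
  | aaa
  | bbabb => bbbb
  | aaabaabba => aabaabba => abaabba => baabba => babba => aba => ba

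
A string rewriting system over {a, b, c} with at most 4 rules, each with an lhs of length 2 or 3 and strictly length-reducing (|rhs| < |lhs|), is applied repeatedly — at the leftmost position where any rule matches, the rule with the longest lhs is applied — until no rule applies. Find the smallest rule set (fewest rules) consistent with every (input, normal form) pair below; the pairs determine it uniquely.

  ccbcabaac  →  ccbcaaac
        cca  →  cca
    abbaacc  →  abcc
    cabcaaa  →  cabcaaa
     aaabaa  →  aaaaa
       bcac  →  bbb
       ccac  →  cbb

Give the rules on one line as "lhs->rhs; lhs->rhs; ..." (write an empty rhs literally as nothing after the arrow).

aba->aa; baa->; cac->bb

  | ccbcabaac => ccbcaaac
  | cca
  | abbaacc => abcc
  | cabcaaa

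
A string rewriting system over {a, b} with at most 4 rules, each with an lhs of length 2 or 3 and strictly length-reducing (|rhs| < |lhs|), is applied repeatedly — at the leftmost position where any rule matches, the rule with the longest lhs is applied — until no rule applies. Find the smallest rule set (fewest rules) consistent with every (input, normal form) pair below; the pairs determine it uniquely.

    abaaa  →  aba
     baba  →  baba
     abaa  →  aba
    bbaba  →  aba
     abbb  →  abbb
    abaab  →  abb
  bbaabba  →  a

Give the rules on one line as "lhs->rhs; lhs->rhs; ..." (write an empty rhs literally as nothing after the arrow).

aa->a; aab->b; bba->a

  | abaaa => abaa => aba
  | baba
  | abaa => aba
  | bbaba => aba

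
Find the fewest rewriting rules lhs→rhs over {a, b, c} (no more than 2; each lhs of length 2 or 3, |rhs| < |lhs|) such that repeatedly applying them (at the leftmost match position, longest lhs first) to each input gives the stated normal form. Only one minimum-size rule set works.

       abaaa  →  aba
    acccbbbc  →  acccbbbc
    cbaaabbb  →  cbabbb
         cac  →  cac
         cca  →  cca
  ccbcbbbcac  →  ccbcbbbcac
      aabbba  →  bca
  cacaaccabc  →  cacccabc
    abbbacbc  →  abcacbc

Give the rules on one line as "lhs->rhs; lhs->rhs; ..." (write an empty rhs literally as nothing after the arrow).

  | abaaa => aba
  | acccbbbc
  | cbaaabbb => cbabbb
  | cac

aa->; bba->ca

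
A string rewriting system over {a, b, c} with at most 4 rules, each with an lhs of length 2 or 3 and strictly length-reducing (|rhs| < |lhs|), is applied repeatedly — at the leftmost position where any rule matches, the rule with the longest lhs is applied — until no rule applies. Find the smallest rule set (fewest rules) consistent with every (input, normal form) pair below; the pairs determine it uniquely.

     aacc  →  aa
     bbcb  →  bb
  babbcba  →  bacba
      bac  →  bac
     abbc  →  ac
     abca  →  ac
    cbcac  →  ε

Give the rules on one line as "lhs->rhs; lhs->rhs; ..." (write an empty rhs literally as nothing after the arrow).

  | aacc => aa
  | bbcb => bb
  | babbcba => babcba => bacba
  | bac

ab->a; bc->; ca->c; cc->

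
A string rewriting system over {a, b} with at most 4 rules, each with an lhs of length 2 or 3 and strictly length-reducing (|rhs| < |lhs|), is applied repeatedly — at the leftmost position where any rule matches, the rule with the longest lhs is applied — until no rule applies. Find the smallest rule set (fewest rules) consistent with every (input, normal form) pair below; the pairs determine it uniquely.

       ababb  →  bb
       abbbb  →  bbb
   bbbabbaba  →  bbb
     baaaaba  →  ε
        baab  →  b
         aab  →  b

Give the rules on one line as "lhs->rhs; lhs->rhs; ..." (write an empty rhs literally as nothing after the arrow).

ab->b; abb->b; ba->

  | ababb => babb => bb
  | abbbb => bbb
  | bbbabbaba => bbbbaba => bbbba => bbb
  | baaaaba => aaaba => aaba => aba => ba => ε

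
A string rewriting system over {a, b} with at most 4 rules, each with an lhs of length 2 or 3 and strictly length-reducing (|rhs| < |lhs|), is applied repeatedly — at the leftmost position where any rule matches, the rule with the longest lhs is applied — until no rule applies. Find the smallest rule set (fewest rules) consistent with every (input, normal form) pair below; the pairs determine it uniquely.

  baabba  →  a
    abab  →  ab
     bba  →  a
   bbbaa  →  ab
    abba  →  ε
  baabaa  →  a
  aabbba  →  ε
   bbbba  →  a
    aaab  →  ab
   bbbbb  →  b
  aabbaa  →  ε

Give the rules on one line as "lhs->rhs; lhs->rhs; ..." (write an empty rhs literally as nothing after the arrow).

aa->; ba->; baa->ab; bb->

  | baabba => abbba => aba => a
  | abab => ab
  | bba => a
  | bbbaa => baa => ab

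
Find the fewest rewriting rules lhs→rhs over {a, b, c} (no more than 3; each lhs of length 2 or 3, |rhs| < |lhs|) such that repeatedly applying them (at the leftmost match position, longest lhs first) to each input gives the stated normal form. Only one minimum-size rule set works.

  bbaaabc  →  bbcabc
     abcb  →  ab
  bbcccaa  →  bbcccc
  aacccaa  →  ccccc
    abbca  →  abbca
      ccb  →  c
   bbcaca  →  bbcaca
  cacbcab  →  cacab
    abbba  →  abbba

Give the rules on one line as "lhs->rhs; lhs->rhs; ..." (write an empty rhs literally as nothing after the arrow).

  | bbaaabc => bbcabc
  | abcb => ab
  | bbcccaa => bbcccc
  | aacccaa => ccccaa => ccccc

aa->c; cb->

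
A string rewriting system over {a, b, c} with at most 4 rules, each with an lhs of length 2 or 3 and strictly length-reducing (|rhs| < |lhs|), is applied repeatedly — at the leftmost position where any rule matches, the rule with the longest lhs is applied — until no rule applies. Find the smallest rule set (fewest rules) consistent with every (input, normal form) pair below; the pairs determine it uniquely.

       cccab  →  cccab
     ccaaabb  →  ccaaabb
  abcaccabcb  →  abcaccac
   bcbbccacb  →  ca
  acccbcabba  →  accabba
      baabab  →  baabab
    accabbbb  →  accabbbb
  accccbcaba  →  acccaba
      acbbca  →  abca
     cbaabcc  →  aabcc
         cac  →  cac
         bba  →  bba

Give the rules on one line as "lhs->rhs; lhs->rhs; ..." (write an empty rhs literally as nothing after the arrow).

  | cccab
  | ccaaabb
  | abcaccabcb => abcaccac
  | bcbbccacb => cbccacb => cacb => ca

bcb->c; cb->; cbc->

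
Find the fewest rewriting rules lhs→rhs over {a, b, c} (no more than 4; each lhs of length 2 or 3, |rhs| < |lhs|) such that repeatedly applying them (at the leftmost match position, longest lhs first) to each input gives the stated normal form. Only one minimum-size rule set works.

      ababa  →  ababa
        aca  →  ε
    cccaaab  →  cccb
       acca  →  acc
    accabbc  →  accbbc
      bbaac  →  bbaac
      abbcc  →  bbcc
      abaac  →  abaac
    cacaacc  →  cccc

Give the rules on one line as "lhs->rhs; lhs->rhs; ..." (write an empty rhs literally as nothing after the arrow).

  | ababa
  | aca => ε
  | cccaaab => cccaab => cccab => cccb
  | acca => acc

abb->bb; aca->; ca->c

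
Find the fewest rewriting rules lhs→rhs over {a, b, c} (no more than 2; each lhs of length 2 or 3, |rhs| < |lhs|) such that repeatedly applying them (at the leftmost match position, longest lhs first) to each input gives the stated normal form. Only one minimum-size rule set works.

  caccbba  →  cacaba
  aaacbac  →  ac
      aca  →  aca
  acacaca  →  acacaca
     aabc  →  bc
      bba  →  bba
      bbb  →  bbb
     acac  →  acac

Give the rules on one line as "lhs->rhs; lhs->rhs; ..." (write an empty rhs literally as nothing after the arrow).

  | caccbba => cacaba
  | aaacbac => acbac => aaac => ac
  | aca
  | acacaca

aa->; cb->a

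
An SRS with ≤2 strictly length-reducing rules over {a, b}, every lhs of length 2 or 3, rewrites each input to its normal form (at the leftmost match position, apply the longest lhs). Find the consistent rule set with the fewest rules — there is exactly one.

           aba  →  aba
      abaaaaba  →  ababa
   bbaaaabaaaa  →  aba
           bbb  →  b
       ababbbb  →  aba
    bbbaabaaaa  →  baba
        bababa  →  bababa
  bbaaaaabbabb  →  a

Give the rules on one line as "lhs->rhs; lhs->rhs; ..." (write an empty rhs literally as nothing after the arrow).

  | aba
  | abaaaaba => abaaaba => abaaba => ababa
  | bbaaaabaaaa => aaaabaaaa => aaabaaaa => aabaaaa => abaaaa => abaaa => abaa => aba
  | bbb => b

aa->a; bb->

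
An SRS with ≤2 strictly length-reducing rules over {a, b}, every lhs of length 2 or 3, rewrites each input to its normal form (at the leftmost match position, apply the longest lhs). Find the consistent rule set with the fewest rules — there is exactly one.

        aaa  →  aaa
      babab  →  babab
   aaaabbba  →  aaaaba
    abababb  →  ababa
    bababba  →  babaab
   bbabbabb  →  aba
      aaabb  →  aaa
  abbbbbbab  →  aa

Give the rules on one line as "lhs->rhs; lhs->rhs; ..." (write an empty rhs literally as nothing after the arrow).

  | aaa
  | babab
  | aaaabbba => aaaaba
  | abababb => ababa

bb->; bba->ab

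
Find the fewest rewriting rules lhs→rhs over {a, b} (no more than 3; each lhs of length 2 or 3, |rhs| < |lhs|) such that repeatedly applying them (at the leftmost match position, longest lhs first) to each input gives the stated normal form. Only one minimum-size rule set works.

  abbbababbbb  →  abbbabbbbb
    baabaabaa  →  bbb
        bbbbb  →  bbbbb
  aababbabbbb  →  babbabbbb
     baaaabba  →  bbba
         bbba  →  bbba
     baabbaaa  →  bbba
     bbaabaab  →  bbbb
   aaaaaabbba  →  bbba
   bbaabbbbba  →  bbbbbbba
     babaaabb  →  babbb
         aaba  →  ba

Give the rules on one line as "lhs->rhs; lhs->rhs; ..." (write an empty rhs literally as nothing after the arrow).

aa->; aba->ab

  | abbbababbbb => abbbabbbbb
  | baabaabaa => bbaabaa => bbbaa => bbb
  | bbbbb
  | aababbabbbb => babbabbbb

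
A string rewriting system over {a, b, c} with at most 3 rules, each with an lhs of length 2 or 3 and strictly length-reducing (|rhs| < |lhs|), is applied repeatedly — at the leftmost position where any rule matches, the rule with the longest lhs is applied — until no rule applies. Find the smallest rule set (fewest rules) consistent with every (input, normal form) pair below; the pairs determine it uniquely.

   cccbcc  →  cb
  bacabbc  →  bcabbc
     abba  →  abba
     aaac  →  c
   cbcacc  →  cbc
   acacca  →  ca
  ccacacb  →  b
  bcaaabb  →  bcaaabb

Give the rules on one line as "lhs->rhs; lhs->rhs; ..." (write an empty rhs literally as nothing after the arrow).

ac->c; cc->

  | cccbcc => cbcc => cb
  | bacabbc => bcabbc
  | abba
  | aaac => aac => ac => c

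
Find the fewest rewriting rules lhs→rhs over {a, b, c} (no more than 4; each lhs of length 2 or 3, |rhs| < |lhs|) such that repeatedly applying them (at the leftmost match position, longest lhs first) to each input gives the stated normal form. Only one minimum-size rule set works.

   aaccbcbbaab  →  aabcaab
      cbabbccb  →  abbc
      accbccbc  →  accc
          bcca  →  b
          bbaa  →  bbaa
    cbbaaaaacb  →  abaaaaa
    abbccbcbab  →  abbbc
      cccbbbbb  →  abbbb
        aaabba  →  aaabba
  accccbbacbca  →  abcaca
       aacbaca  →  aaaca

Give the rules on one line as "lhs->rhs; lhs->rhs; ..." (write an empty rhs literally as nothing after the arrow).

  | aaccbcbbaab => aaccbbaab => aacabaab => aabcaab
  | cbabbccb => abbccb => abbc
  | accbccbc => acccbc => accc
  | bcca => bcb => b

cab->bc; cb->; cbb->ab; cca->cb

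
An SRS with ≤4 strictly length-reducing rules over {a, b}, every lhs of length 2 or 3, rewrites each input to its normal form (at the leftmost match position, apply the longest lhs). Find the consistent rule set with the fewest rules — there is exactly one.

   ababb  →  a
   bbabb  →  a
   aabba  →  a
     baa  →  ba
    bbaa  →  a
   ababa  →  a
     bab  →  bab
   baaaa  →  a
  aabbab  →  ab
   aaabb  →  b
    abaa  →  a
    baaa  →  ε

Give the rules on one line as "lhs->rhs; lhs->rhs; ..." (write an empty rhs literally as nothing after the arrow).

  | ababb => abb => a
  | bbabb => abb => a
  | aabba => abba => aa => a
  | baa => ba

aa->a; aaa->b; aba->a; bb->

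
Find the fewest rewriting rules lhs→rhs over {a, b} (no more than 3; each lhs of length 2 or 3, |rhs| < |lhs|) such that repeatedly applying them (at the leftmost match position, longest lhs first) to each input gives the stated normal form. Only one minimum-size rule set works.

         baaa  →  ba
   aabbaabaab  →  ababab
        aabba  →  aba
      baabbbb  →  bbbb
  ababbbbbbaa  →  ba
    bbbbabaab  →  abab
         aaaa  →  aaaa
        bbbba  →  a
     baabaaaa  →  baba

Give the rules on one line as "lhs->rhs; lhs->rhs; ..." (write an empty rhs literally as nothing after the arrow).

abb->b; baa->ba; bba->a

  | baaa => baa => ba
  | aabbaabaab => abaabaab => ababaab => ababab
  | aabba => aba
  | baabbbb => babbbb => bbbb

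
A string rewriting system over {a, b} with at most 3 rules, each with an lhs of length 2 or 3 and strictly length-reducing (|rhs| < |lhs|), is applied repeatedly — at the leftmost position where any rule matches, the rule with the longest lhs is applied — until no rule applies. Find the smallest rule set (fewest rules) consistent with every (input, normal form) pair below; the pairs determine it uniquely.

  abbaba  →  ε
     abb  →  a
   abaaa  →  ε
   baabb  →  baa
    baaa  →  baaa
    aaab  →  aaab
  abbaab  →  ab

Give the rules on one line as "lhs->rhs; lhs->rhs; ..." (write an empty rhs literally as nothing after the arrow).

aba->bb; bb->; bba->bb

  | abbaba => abbba => aba => bb => ε
  | abb => a
  | abaaa => bbaa => bba => bb => ε
  | baabb => baa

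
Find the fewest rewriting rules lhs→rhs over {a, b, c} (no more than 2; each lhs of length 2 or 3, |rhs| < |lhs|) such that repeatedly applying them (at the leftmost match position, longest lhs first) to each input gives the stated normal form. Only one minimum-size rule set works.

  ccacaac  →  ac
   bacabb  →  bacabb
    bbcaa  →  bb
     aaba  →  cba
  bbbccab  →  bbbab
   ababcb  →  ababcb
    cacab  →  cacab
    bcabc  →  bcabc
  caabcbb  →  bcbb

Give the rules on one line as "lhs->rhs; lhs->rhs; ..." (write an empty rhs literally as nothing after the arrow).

  | ccacaac => acaac => accc => ac
  | bacabb
  | bbcaa => bbcc => bb
  | aaba => cba

aa->c; cc->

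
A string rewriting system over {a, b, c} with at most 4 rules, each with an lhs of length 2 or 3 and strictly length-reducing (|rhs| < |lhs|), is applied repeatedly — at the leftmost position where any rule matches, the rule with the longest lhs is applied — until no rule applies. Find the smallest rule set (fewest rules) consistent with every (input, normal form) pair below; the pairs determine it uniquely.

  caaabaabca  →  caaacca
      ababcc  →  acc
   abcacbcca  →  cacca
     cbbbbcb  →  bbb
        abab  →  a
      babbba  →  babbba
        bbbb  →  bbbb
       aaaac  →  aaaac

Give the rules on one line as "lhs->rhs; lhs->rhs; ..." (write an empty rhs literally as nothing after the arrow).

aba->ac; abc->c; cb->

  | caaabaabca => caaacabca => caaacca
  | ababcc => acbcc => acc
  | abcacbcca => cacbcca => cacca
  | cbbbbcb => bbbcb => bbb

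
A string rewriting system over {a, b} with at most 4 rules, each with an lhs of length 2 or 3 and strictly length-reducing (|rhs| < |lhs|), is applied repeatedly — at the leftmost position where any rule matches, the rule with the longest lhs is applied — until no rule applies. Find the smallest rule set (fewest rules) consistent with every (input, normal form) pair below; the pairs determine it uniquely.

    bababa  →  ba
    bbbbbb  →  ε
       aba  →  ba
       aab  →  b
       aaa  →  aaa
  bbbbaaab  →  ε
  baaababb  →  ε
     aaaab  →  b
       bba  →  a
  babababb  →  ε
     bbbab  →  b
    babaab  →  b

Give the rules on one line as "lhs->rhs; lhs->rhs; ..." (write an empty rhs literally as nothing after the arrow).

  | bababa => bbaba => aba => ba
  | bbbbbb => bbb => ε
  | aba => ba
  | aab => ab => b

ab->b; bb->; bbb->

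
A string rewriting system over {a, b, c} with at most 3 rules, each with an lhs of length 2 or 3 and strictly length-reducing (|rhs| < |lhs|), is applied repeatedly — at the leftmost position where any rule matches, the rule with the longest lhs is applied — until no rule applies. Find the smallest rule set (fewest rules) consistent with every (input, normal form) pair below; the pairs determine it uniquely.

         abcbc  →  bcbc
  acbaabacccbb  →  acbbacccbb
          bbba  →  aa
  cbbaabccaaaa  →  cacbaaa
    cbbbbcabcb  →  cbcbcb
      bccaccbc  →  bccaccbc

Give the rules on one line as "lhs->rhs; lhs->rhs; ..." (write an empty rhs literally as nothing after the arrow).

  | abcbc => bcbc
  | acbaabacccbb => acbabacccbb => acbbacccbb
  | bbba => aa
  | cbbaabccaaaa => cbbabccaaaa => cbbbccaaaa => caccaaaa => cacbaaa

ab->b; bbb->a; caa->ba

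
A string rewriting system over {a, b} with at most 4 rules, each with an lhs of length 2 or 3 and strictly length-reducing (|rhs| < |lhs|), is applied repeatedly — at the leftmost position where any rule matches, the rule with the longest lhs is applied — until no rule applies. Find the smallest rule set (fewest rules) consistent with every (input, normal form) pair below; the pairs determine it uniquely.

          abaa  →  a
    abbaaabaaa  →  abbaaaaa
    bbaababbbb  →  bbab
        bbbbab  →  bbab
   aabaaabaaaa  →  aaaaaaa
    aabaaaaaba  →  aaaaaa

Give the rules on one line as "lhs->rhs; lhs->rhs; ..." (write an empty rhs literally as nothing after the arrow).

aab->a; aba->; bbb->b

  | abaa => a
  | abbaaabaaa => abbaaaaa
  | bbaababbbb => bbaabbbb => bbabbb => bbab
  | bbbbab => bbab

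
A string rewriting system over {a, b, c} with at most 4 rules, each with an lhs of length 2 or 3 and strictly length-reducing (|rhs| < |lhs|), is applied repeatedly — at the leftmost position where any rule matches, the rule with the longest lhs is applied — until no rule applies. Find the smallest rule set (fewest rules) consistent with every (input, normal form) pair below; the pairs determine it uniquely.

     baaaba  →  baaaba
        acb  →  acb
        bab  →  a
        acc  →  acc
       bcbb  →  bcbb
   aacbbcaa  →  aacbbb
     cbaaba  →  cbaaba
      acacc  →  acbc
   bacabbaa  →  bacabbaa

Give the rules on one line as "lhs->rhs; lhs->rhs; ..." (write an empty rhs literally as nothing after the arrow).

  | baaaba
  | acb
  | bab => a
  | acc

bab->a; caa->b; cac->cb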